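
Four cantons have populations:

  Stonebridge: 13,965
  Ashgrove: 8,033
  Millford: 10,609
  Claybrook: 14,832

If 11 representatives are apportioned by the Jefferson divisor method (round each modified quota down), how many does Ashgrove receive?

Standard divisor 47439/11 ≈ 4312.636; standard quotas: Stonebridge 3.238, Ashgrove 1.863, Millford 2.460, Claybrook 3.439.
Rounding down gives 3, 1, 2, 3 = 9 seats, so the divisor must be adjusted.
With modified divisor 3600: modified quotas Stonebridge 3.879, Ashgrove 2.231, Millford 2.947, Claybrook 4.120.
Rounding down: Stonebridge 3, Ashgrove 2, Millford 2, Claybrook 4 (total 11).
Ashgrove receives 2.

2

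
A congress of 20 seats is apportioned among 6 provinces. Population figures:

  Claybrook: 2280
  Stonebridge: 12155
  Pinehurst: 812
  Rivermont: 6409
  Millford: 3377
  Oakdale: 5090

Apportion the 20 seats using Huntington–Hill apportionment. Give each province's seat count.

With divisor 1541: modified quotas Claybrook 1.480, Stonebridge 7.888, Pinehurst 0.527, Rivermont 4.159, Millford 2.191, Oakdale 3.303.
Geometric-mean thresholds: Claybrook √(1·2)=1.414, Stonebridge √(7·8)=7.483, Pinehurst (min 1), Rivermont √(4·5)=4.472, Millford √(2·3)=2.449, Oakdale √(3·4)=3.464.
Each quota rounded against its threshold gives Claybrook 2, Stonebridge 8, Pinehurst 1, Rivermont 4, Millford 2, Oakdale 3 (total 20).

Claybrook 2, Stonebridge 8, Pinehurst 1, Rivermont 4, Millford 2, Oakdale 3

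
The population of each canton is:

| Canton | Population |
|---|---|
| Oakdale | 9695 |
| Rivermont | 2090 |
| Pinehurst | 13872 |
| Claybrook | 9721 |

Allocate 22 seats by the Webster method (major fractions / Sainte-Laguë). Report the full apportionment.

Oakdale=6; Rivermont=1; Pinehurst=9; Claybrook=6

Standard divisor 35378/22 ≈ 1608.091; standard quotas: Oakdale 6.029, Rivermont 1.300, Pinehurst 8.626, Claybrook 6.045.
Rounding to the nearest integer gives Oakdale 6, Rivermont 1, Pinehurst 9, Claybrook 6 — total 22, matching the house size, so no adjustment is needed.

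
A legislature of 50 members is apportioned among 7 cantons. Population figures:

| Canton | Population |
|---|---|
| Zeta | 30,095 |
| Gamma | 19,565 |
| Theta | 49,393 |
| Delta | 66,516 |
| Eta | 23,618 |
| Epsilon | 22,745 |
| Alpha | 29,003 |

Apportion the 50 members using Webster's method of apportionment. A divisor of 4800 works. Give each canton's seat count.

With modified divisor 4800: modified quotas Zeta 6.270, Gamma 4.076, Theta 10.290, Delta 13.857, Eta 4.920, Epsilon 4.739, Alpha 6.042.
Rounding to the nearest integer: Zeta 6, Gamma 4, Theta 10, Delta 14, Eta 5, Epsilon 5, Alpha 6 (total 50).

Zeta: 6, Gamma: 4, Theta: 10, Delta: 14, Eta: 5, Epsilon: 5, Alpha: 6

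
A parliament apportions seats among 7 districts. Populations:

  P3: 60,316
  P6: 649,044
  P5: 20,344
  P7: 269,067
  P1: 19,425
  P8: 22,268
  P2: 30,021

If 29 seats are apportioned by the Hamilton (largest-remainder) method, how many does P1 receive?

Standard divisor: 1070485 ÷ 29 ≈ 36913.276.
Standard quotas: P3 1.6340, P6 17.5829, P5 0.5511, P7 7.2892, P1 0.5262, P8 0.6033, P2 0.8133.
Lower quotas: P3 1, P6 17, P5 0, P7 7, P1 0, P8 0, P2 0 (sum 25, leaving 4 seats).
Remainders in descending order: P2 0.8133, P3 0.6340, P8 0.6033, P6 0.5829, P5 0.5511, P1 0.5262, P7 0.2892.
The surplus seats go to P2, P3, P8, P6.
P1 receives 0.

0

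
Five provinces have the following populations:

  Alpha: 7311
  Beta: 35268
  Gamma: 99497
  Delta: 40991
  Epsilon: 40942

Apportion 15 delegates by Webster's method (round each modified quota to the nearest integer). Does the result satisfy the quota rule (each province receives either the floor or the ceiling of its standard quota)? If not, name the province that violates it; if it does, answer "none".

Standard quotas: Alpha 0.490, Beta 2.362, Gamma 6.662, Delta 2.745, Epsilon 2.742.
Webster allocation: Alpha 0, Beta 2, Gamma 7, Delta 3, Epsilon 3.
Every allocation lies between the lower and upper quota.

none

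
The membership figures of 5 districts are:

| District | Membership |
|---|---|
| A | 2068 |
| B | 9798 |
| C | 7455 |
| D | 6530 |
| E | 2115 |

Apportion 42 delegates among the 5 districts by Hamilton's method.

A=3, B=15, C=11, D=10, E=3

Total 27966; standard divisor 27966/42 ≈ 665.857.
Standard quotas: A 3.1058, B 14.7149, C 11.1961, D 9.8069, E 3.1764.
Lower quotas: A 3, B 14, C 11, D 9, E 3 (sum 40, leaving 2 seats).
Remainders in descending order: D 0.8069, B 0.7149, C 0.1961, E 0.1764, A 0.1058.
Largest remainders: D, B receive the extra seats.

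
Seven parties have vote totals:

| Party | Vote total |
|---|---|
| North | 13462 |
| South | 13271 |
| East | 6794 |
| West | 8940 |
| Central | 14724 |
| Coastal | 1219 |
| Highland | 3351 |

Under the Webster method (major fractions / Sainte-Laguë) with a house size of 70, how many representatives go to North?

15

Standard divisor 61761/70 ≈ 882.3; standard quotas: North 15.258, South 15.041, East 7.700, West 10.133, Central 16.688, Coastal 1.382, Highland 3.798.
Rounding to the nearest integer gives North 15, South 15, East 8, West 10, Central 17, Coastal 1, Highland 4 — total 70, matching the house size, so no adjustment is needed.
North receives 15.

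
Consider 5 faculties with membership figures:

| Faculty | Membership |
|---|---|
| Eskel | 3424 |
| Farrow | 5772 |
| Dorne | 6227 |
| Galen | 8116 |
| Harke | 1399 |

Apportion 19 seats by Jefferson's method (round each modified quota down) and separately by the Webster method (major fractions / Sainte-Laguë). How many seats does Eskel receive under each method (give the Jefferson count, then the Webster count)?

2 and 3

Jefferson: Eskel 2, Farrow 4, Dorne 5, Galen 7, Harke 1.
Webster: Eskel 3, Farrow 4, Dorne 5, Galen 6, Harke 1.
Eskel gets 2 under Jefferson and 3 under Webster.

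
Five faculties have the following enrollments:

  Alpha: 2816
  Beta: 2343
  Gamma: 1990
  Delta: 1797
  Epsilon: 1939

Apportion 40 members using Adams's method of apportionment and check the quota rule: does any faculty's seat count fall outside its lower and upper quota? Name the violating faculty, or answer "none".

none

Standard quotas: Alpha 10.348, Beta 8.610, Gamma 7.313, Delta 6.604, Epsilon 7.125.
Adams allocation: Alpha 10, Beta 9, Gamma 7, Delta 7, Epsilon 7.
Every allocation lies between the lower and upper quota.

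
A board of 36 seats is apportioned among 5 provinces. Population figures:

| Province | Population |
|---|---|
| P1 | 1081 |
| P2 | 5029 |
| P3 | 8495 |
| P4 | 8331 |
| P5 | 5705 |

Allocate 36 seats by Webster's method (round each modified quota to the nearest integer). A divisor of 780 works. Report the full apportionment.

P1=1, P2=6, P3=11, P4=11, P5=7

With modified divisor 780: modified quotas P1 1.386, P2 6.447, P3 10.891, P4 10.681, P5 7.314.
Rounding to the nearest integer: P1 1, P2 6, P3 11, P4 11, P5 7 (total 36).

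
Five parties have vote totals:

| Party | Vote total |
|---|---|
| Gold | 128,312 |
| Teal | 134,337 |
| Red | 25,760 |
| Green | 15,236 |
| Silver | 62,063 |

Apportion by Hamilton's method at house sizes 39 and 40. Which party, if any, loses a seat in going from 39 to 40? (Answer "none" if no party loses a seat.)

Green

At 39 seats: Gold 14, Teal 14, Red 3, Green 2, Silver 6.
At 40 seats: Gold 14, Teal 15, Red 3, Green 1, Silver 7.
Green drops from 2 to 1.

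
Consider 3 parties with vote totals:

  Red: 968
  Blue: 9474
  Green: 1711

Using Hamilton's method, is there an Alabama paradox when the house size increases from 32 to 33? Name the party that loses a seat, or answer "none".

At 32 seats: Red 3, Blue 25, Green 4.
At 33 seats: Red 2, Blue 26, Green 5.
Red drops from 3 to 2.

Red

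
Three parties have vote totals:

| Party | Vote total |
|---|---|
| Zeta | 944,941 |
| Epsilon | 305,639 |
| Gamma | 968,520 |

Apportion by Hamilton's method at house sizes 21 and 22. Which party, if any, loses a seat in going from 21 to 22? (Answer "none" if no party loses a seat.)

At 21 seats: Zeta 9, Epsilon 3, Gamma 9.
At 22 seats: Zeta 9, Epsilon 3, Gamma 10.
No party's allocation decreased.

none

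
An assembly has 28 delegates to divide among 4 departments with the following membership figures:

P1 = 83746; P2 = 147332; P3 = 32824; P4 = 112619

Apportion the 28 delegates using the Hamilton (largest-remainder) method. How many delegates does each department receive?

P1 6; P2 11; P3 3; P4 8

Standard divisor: 376521 ÷ 28 ≈ 13447.179.
Standard quotas: P1 6.2278, P2 10.9564, P3 2.4410, P4 8.3749.
Lower quotas: P1 6, P2 10, P3 2, P4 8 (sum 26, leaving 2 seats).
Remainders in descending order: P2 0.9564, P3 0.4410, P4 0.3749, P1 0.2278.
The surplus seats go to P2, P3.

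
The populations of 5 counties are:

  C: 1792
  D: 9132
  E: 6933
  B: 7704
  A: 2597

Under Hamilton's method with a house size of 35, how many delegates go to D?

The standard divisor is 28158/35 ≈ 804.514.
Standard quotas: C 2.2274, D 11.3509, E 8.6176, B 9.5760, A 3.2280.
Lower quotas: C 2, D 11, E 8, B 9, A 3 (sum 33, leaving 2 seats).
Remainders in descending order: E 0.6176, B 0.5760, D 0.3509, A 0.2280, C 0.2274.
The surplus seats go to E, B.
D receives 11.

11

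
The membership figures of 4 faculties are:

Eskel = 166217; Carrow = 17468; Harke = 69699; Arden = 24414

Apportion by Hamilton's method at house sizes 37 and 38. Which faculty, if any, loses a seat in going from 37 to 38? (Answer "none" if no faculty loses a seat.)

At 37 seats: Eskel 22, Carrow 3, Harke 9, Arden 3.
At 38 seats: Eskel 23, Carrow 2, Harke 10, Arden 3.
Carrow drops from 3 to 2.

Carrow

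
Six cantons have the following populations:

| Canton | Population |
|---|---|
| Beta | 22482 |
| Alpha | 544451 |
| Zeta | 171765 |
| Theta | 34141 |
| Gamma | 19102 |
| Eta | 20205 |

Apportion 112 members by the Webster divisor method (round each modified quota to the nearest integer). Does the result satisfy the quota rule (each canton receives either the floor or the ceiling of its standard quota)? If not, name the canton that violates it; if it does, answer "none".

Alpha

Standard quotas: Beta 3.100, Alpha 75.083, Zeta 23.687, Theta 4.708, Gamma 2.634, Eta 2.786.
Webster allocation: Beta 3, Alpha 74, Zeta 24, Theta 5, Gamma 3, Eta 3.
Alpha has quota 75.083 (lower 75, upper 76) but receives 74 — outside the quota interval.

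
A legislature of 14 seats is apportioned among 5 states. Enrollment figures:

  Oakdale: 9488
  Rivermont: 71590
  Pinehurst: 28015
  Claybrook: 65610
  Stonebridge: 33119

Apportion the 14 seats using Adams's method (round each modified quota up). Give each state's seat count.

Standard divisor 207822/14 ≈ 14844.429; standard quotas: Oakdale 0.639, Rivermont 4.823, Pinehurst 1.887, Claybrook 4.420, Stonebridge 2.231.
Rounding up gives 1, 5, 2, 5, 3 = 16 seats, so the divisor must be adjusted.
With modified divisor 17200: modified quotas Oakdale 0.552, Rivermont 4.162, Pinehurst 1.629, Claybrook 3.815, Stonebridge 1.926.
Rounding up: Oakdale 1, Rivermont 5, Pinehurst 2, Claybrook 4, Stonebridge 2 (total 14).

Oakdale 1, Rivermont 5, Pinehurst 2, Claybrook 4, Stonebridge 2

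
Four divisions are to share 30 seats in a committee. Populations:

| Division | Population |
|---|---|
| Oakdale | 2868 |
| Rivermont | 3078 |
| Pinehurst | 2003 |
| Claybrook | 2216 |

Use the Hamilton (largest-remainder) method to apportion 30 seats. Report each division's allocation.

The standard divisor is 10165/30 ≈ 338.833.
Standard quotas: Oakdale 8.464, Rivermont 9.084, Pinehurst 5.911, Claybrook 6.540.
Lower quotas: Oakdale 8, Rivermont 9, Pinehurst 5, Claybrook 6 (sum 28, leaving 2 seats).
Remainders in descending order: Pinehurst 0.911, Claybrook 0.540, Oakdale 0.464, Rivermont 0.084.
Largest remainders: Pinehurst, Claybrook receive the extra seats.

Oakdale 8; Rivermont 9; Pinehurst 6; Claybrook 7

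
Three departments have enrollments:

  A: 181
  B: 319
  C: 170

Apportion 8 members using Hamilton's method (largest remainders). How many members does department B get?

Standard divisor: 670 ÷ 8 ≈ 83.75.
Standard quotas: A 2.161, B 3.809, C 2.030.
Lower quotas: A 2, B 3, C 2 (sum 7, leaving 1 seat).
Remainders in descending order: B 0.809, A 0.161, C 0.030.
The surplus seat goes to B.
B receives 4.

4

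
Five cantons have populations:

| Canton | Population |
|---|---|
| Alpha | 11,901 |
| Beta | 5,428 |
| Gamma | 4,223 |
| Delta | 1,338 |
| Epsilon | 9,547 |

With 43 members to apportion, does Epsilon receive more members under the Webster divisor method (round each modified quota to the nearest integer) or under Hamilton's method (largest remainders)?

Hamilton

Webster: Alpha 16, Beta 7, Gamma 6, Delta 2, Epsilon 12.
Hamilton: Alpha 16, Beta 7, Gamma 5, Delta 2, Epsilon 13.
Epsilon gets 12 under Webster and 13 under Hamilton.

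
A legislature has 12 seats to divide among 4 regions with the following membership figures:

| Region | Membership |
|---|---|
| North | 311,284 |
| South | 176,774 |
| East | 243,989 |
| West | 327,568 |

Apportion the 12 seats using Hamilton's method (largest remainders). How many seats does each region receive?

North 3, South 2, East 3, West 4

Total 1059615; standard divisor 1059615/12 ≈ 88301.25.
Standard quotas: North 3.5253, South 2.0019, East 2.7631, West 3.7097.
Lower quotas: North 3, South 2, East 2, West 3 (sum 10, leaving 2 seats).
Remainders in descending order: East 0.7631, West 0.7097, North 0.5253, South 0.0019.
The surplus seats go to East, West.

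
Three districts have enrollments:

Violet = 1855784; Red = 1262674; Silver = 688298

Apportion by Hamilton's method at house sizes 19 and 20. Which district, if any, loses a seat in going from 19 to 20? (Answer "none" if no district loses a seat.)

Silver

At 19 seats: Violet 9, Red 6, Silver 4.
At 20 seats: Violet 10, Red 7, Silver 3.
Silver drops from 4 to 3.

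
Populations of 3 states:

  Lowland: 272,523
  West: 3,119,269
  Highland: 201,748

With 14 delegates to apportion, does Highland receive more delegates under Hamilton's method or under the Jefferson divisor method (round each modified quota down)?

Hamilton: Lowland 1, West 12, Highland 1.
Jefferson: Lowland 1, West 13, Highland 0.
Highland gets 1 under Hamilton and 0 under Jefferson.

Hamilton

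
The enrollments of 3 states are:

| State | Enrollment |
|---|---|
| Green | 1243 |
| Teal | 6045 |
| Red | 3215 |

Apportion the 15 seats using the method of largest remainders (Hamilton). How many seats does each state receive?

Green 2, Teal 9, Red 4

The standard divisor is 10503/15 ≈ 700.2.
Standard quotas: Green 1.7752, Teal 8.6332, Red 4.5915.
Lower quotas: Green 1, Teal 8, Red 4 (sum 13, leaving 2 seats).
Remainders in descending order: Green 0.7752, Teal 0.6332, Red 0.5915.
Largest remainders: Green, Teal receive the extra seats.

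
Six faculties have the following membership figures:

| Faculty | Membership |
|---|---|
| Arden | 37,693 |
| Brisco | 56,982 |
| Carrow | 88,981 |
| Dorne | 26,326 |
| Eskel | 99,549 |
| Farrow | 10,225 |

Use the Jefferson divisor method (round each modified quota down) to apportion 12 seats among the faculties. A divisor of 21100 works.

With modified divisor 21100: modified quotas Arden 1.786, Brisco 2.701, Carrow 4.217, Dorne 1.248, Eskel 4.718, Farrow 0.485.
Rounding down: Arden 1, Brisco 2, Carrow 4, Dorne 1, Eskel 4, Farrow 0 (total 12).

Arden=1; Brisco=2; Carrow=4; Dorne=1; Eskel=4; Farrow=0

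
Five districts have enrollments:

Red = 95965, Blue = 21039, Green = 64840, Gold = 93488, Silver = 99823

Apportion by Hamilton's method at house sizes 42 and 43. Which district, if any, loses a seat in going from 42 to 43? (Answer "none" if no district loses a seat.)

none

At 42 seats: Red 11, Blue 2, Green 7, Gold 11, Silver 11.
At 43 seats: Red 11, Blue 2, Green 7, Gold 11, Silver 12.
No district's allocation decreased.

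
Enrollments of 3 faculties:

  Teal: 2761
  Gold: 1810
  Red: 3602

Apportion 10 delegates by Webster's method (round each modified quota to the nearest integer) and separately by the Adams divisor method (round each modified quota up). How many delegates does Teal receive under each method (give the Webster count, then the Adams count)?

Webster: Teal 3, Gold 2, Red 5.
Adams: Teal 4, Gold 2, Red 4.
Teal gets 3 under Webster and 4 under Adams.

3 and 4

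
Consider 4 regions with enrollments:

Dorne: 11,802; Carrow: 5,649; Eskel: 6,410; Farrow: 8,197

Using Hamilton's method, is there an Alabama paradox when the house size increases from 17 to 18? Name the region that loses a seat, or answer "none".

At 17 seats: Dorne 6, Carrow 3, Eskel 4, Farrow 4.
At 18 seats: Dorne 7, Carrow 3, Eskel 3, Farrow 5.
Eskel drops from 4 to 3.

Eskel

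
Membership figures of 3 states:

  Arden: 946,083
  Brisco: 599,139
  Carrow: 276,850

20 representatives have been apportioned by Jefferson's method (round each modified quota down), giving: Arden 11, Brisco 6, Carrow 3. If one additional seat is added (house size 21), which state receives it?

Brisco

Priority for the next seat is population ÷ (current seats + 1).
Priorities: Arden 78840.250, Brisco 85591.286, Carrow 69212.500.
Highest priority: Brisco.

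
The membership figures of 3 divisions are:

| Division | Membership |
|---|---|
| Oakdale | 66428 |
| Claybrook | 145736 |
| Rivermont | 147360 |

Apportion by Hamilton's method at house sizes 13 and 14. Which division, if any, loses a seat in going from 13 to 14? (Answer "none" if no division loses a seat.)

Oakdale

At 13 seats: Oakdale 3, Claybrook 5, Rivermont 5.
At 14 seats: Oakdale 2, Claybrook 6, Rivermont 6.
Oakdale drops from 3 to 2.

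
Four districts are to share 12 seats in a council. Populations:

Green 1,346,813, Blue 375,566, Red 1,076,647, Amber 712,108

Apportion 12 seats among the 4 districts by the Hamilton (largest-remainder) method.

Standard divisor: 3511134 ÷ 12 ≈ 292594.5.
Standard quotas: Green 4.6030, Blue 1.2836, Red 3.6797, Amber 2.4338.
Lower quotas: Green 4, Blue 1, Red 3, Amber 2 (sum 10, leaving 2 seats).
Remainders in descending order: Red 0.6797, Green 0.6030, Amber 0.4338, Blue 0.2836.
The surplus seats go to Red, Green.

Green 5, Blue 1, Red 4, Amber 2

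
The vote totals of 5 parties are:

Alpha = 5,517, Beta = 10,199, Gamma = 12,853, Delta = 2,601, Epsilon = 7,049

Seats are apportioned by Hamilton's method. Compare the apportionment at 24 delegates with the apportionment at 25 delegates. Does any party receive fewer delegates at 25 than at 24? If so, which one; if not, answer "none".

Alpha

At 24 seats: Alpha 4, Beta 6, Gamma 8, Delta 2, Epsilon 4.
At 25 seats: Alpha 3, Beta 7, Gamma 8, Delta 2, Epsilon 5.
Alpha drops from 4 to 3.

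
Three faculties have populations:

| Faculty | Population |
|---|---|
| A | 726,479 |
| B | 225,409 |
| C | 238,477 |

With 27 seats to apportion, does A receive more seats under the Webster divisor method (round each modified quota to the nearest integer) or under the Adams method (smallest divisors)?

Webster

Webster: A 17, B 5, C 5.
Adams: A 16, B 5, C 6.
A gets 17 under Webster and 16 under Adams.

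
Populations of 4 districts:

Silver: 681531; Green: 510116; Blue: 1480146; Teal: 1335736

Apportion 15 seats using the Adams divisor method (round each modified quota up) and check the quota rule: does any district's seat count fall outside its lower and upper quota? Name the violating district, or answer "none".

none

Standard quotas: Silver 2.551, Green 1.909, Blue 5.540, Teal 5.000.
Adams allocation: Silver 3, Green 2, Blue 5, Teal 5.
Every allocation lies between the lower and upper quota.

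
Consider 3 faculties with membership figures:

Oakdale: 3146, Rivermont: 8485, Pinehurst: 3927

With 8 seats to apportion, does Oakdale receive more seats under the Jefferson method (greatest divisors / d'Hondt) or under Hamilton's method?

Hamilton

Jefferson: Oakdale 1, Rivermont 5, Pinehurst 2.
Hamilton: Oakdale 2, Rivermont 4, Pinehurst 2.
Oakdale gets 1 under Jefferson and 2 under Hamilton.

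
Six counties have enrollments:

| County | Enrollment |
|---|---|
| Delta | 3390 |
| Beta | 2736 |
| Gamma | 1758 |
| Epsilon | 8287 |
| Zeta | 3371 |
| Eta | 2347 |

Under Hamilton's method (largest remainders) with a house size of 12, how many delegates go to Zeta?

Standard divisor: 21889 ÷ 12 ≈ 1824.083.
Standard quotas: Delta 1.8585, Beta 1.4999, Gamma 0.9638, Epsilon 4.5431, Zeta 1.8481, Eta 1.2867.
Lower quotas: Delta 1, Beta 1, Gamma 0, Epsilon 4, Zeta 1, Eta 1 (sum 8, leaving 4 seats).
Remainders in descending order: Gamma 0.9638, Delta 0.8585, Zeta 0.8481, Epsilon 0.5431, Beta 0.4999, Eta 0.2867.
Largest remainders: Gamma, Delta, Zeta, Epsilon receive the extra seats.
Zeta receives 2.

2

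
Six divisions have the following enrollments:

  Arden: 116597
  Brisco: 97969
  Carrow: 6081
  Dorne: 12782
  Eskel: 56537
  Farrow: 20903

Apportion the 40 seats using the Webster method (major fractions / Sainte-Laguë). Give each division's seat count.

Standard divisor 310869/40 ≈ 7771.725; standard quotas: Arden 15.003, Brisco 12.606, Carrow 0.782, Dorne 1.645, Eskel 7.275, Farrow 2.690.
Rounding to the nearest integer gives 15, 13, 1, 2, 7, 3 = 41 seats, so the divisor must be adjusted.
With modified divisor 7900: modified quotas Arden 14.759, Brisco 12.401, Carrow 0.770, Dorne 1.618, Eskel 7.157, Farrow 2.646.
Rounding to the nearest integer: Arden 15, Brisco 12, Carrow 1, Dorne 2, Eskel 7, Farrow 3 (total 40).

Arden 15; Brisco 12; Carrow 1; Dorne 2; Eskel 7; Farrow 3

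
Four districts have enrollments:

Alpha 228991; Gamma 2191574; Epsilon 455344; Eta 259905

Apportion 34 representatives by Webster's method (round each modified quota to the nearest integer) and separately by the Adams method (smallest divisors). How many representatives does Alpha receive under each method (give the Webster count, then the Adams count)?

Webster: Alpha 2, Gamma 24, Epsilon 5, Eta 3.
Adams: Alpha 3, Gamma 23, Epsilon 5, Eta 3.
Alpha gets 2 under Webster and 3 under Adams.

2 and 3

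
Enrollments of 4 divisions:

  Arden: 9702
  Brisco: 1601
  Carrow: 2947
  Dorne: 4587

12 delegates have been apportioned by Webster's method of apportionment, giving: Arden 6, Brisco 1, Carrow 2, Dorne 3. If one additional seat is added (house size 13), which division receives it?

Priority for the next seat is population ÷ (current seats + 0.5).
Priorities: Arden 1492.615, Brisco 1067.333, Carrow 1178.800, Dorne 1310.571.
Highest priority: Arden.

Arden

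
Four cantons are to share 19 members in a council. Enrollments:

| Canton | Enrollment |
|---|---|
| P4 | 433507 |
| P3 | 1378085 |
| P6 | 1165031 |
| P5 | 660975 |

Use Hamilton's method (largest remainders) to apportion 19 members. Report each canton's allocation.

P4=2; P3=7; P6=6; P5=4

Standard divisor: 3637598 ÷ 19 ≈ 191452.526.
Standard quotas: P4 2.2643, P3 7.1981, P6 6.0852, P5 3.4524.
Lower quotas: P4 2, P3 7, P6 6, P5 3 (sum 18, leaving 1 seat).
Remainders in descending order: P5 0.4524, P4 0.2643, P3 0.1981, P6 0.0852.
The surplus seat goes to P5.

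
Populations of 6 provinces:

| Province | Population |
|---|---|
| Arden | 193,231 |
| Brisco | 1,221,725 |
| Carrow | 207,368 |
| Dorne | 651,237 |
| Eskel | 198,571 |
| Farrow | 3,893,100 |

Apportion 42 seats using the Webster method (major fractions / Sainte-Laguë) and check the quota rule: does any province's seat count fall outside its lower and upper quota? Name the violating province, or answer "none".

Farrow

Standard quotas: Arden 1.275, Brisco 8.061, Carrow 1.368, Dorne 4.297, Eskel 1.310, Farrow 25.688.
Webster allocation: Arden 1, Brisco 8, Carrow 1, Dorne 4, Eskel 1, Farrow 27.
Farrow has quota 25.688 (lower 25, upper 26) but receives 27 — outside the quota interval.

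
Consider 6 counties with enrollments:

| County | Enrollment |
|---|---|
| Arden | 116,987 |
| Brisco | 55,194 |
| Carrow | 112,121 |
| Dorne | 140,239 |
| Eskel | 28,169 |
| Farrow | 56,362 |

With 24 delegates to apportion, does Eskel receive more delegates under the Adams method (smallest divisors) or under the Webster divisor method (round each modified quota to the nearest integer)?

Adams

Adams: Arden 5, Brisco 3, Carrow 5, Dorne 6, Eskel 2, Farrow 3.
Webster: Arden 5, Brisco 3, Carrow 5, Dorne 7, Eskel 1, Farrow 3.
Eskel gets 2 under Adams and 1 under Webster.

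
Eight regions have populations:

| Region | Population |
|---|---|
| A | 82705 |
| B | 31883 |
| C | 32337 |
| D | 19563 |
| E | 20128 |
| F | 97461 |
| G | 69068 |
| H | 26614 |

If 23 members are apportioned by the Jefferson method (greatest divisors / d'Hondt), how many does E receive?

Standard divisor 379759/23 ≈ 16511.261; standard quotas: A 5.009, B 1.931, C 1.958, D 1.185, E 1.219, F 5.903, G 4.183, H 1.612.
Rounding down gives 5, 1, 1, 1, 1, 5, 4, 1 = 19 seats, so the divisor must be adjusted.
With modified divisor 13870: modified quotas A 5.963, B 2.299, C 2.331, D 1.410, E 1.451, F 7.027, G 4.980, H 1.919.
Rounding down: A 5, B 2, C 2, D 1, E 1, F 7, G 4, H 1 (total 23).
E receives 1.

1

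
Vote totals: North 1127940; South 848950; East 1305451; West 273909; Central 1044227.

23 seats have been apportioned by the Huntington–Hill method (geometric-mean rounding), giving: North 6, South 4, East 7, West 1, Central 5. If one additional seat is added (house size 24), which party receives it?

West

Priority for the next seat is population ÷ (√(s·(s+1))).
Priorities: North 174044.921, South 189830.991, East 174448.228, West 193682.911, Central 190648.894.
Highest priority: West.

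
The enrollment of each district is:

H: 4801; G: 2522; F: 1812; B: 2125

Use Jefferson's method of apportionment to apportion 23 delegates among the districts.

Standard divisor 11260/23 ≈ 489.565; standard quotas: H 9.807, G 5.152, F 3.701, B 4.341.
Rounding down gives 9, 5, 3, 4 = 21 seats, so the divisor must be adjusted.
With modified divisor 440: modified quotas H 10.911, G 5.732, F 4.118, B 4.830.
Rounding down: H 10, G 5, F 4, B 4 (total 23).

H: 10; G: 5; F: 4; B: 4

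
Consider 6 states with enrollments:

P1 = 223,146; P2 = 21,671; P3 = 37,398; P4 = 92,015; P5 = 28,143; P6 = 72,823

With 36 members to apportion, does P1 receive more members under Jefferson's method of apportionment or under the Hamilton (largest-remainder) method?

Jefferson

Jefferson: P1 18, P2 1, P3 3, P4 7, P5 2, P6 5.
Hamilton: P1 17, P2 2, P3 3, P4 7, P5 2, P6 5.
P1 gets 18 under Jefferson and 17 under Hamilton.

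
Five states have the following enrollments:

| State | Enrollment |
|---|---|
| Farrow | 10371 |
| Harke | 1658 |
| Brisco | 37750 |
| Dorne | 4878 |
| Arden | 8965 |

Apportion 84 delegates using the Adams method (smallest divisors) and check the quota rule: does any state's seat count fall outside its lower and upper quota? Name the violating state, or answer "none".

Standard quotas: Farrow 13.693, Harke 2.189, Brisco 49.841, Dorne 6.440, Arden 11.836.
Adams allocation: Farrow 14, Harke 3, Brisco 48, Dorne 7, Arden 12.
Brisco has quota 49.841 (lower 49, upper 50) but receives 48 — outside the quota interval.

Brisco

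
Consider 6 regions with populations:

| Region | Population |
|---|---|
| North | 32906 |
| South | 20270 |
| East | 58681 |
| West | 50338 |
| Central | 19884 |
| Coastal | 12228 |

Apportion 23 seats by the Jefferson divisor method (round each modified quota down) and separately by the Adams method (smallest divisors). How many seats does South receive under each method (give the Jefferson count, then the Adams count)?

2 and 3

Jefferson: North 4, South 2, East 8, West 6, Central 2, Coastal 1.
Adams: North 4, South 3, East 6, West 6, Central 2, Coastal 2.
South gets 2 under Jefferson and 3 under Adams.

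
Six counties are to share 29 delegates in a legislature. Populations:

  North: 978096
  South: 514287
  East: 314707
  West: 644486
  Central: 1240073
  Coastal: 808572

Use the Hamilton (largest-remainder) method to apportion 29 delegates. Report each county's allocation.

North=6, South=4, East=2, West=4, Central=8, Coastal=5

The standard divisor is 4500221/29 ≈ 155180.034.
Standard quotas: North 6.3030, South 3.3141, East 2.0280, West 4.1532, Central 7.9912, Coastal 5.2105.
Lower quotas: North 6, South 3, East 2, West 4, Central 7, Coastal 5 (sum 27, leaving 2 seats).
Remainders in descending order: Central 0.9912, South 0.3141, North 0.3030, Coastal 0.2105, West 0.1532, East 0.0280.
The surplus seats go to Central, South.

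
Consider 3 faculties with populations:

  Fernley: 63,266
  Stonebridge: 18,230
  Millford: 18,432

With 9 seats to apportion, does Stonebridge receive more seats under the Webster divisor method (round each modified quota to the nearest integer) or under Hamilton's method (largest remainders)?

Webster: Fernley 5, Stonebridge 2, Millford 2.
Hamilton: Fernley 6, Stonebridge 1, Millford 2.
Stonebridge gets 2 under Webster and 1 under Hamilton.

Webster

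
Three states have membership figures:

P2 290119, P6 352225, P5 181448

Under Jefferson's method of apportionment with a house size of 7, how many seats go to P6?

Standard divisor 823792/7 ≈ 117684.571; standard quotas: P2 2.465, P6 2.993, P5 1.542.
Rounding down gives 2, 2, 1 = 5 seats, so the divisor must be adjusted.
With modified divisor 93700: modified quotas P2 3.096, P6 3.759, P5 1.936.
Rounding down: P2 3, P6 3, P5 1 (total 7).
P6 receives 3.

3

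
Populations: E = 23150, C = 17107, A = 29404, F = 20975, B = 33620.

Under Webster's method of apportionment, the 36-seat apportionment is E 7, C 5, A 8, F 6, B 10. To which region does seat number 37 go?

A

Priority for the next seat is population ÷ (current seats + 0.5).
Priorities: E 3086.667, C 3110.364, A 3459.294, F 3226.923, B 3201.905.
Highest priority: A.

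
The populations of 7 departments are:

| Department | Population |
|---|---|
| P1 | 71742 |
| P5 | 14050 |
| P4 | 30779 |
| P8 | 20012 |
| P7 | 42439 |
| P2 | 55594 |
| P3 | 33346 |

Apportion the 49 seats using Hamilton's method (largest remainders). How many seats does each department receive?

P1 13, P5 2, P4 6, P8 4, P7 8, P2 10, P3 6

Standard divisor: 267962 ÷ 49 ≈ 5468.612.
Standard quotas: P1 13.1189, P5 2.5692, P4 5.6283, P8 3.6594, P7 7.7605, P2 10.1660, P3 6.0977.
Lower quotas: P1 13, P5 2, P4 5, P8 3, P7 7, P2 10, P3 6 (sum 46, leaving 3 seats).
Remainders in descending order: P7 0.7605, P8 0.6594, P4 0.6283, P5 0.5692, P2 0.1660, P1 0.1189, P3 0.0977.
The surplus seats go to P7, P8, P4.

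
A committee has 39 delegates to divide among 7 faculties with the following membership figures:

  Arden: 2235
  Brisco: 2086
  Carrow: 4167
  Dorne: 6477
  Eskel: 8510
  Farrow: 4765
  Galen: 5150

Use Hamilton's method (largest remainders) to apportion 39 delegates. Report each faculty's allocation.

Total 33390; standard divisor 33390/39 ≈ 856.154.
Standard quotas: Arden 2.6105, Brisco 2.4365, Carrow 4.8671, Dorne 7.5652, Eskel 9.9398, Farrow 5.5656, Galen 6.0153.
Lower quotas: Arden 2, Brisco 2, Carrow 4, Dorne 7, Eskel 9, Farrow 5, Galen 6 (sum 35, leaving 4 seats).
Remainders in descending order: Eskel 0.9398, Carrow 0.8671, Arden 0.6105, Farrow 0.5656, Dorne 0.5652, Brisco 0.4365, Galen 0.0153.
The surplus seats go to Eskel, Carrow, Arden, Farrow.

Arden 3, Brisco 2, Carrow 5, Dorne 7, Eskel 10, Farrow 6, Galen 6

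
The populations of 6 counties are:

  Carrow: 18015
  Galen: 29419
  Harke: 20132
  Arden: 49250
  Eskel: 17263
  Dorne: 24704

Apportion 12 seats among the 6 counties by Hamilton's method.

Carrow: 1, Galen: 2, Harke: 2, Arden: 4, Eskel: 1, Dorne: 2

Standard divisor: 158783 ÷ 12 ≈ 13231.917.
Standard quotas: Carrow 1.3615, Galen 2.2233, Harke 1.5215, Arden 3.7221, Eskel 1.3046, Dorne 1.8670.
Lower quotas: Carrow 1, Galen 2, Harke 1, Arden 3, Eskel 1, Dorne 1 (sum 9, leaving 3 seats).
Remainders in descending order: Dorne 0.8670, Arden 0.7221, Harke 0.5215, Carrow 0.3615, Eskel 0.3046, Galen 0.2233.
Largest remainders: Dorne, Arden, Harke receive the extra seats.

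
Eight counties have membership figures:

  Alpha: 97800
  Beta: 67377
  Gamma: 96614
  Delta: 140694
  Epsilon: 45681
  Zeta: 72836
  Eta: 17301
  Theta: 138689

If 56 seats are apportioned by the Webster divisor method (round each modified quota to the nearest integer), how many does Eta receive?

Standard divisor 676992/56 ≈ 12089.143; standard quotas: Alpha 8.090, Beta 5.573, Gamma 7.992, Delta 11.638, Epsilon 3.779, Zeta 6.025, Eta 1.431, Theta 11.472.
Rounding to the nearest integer gives Alpha 8, Beta 6, Gamma 8, Delta 12, Epsilon 4, Zeta 6, Eta 1, Theta 11 — total 56, matching the house size, so no adjustment is needed.
Eta receives 1.

1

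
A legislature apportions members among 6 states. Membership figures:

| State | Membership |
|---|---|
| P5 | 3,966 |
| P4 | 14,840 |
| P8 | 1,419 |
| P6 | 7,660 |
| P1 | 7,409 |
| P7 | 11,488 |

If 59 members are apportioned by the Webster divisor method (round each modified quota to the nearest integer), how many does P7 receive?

14

Standard divisor 46782/59 ≈ 792.915; standard quotas: P5 5.002, P4 18.716, P8 1.790, P6 9.661, P1 9.344, P7 14.488.
Rounding to the nearest integer gives P5 5, P4 19, P8 2, P6 10, P1 9, P7 14 — total 59, matching the house size, so no adjustment is needed.
P7 receives 14.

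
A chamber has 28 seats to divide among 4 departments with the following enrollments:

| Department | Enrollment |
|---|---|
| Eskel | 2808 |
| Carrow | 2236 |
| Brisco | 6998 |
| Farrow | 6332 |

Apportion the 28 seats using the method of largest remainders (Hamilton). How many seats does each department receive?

Eskel=4; Carrow=3; Brisco=11; Farrow=10

The standard divisor is 18374/28 ≈ 656.214.
Standard quotas: Eskel 4.2791, Carrow 3.4074, Brisco 10.6642, Farrow 9.6493.
Lower quotas: Eskel 4, Carrow 3, Brisco 10, Farrow 9 (sum 26, leaving 2 seats).
Remainders in descending order: Brisco 0.6642, Farrow 0.6493, Carrow 0.4074, Eskel 0.2791.
The surplus seats go to Brisco, Farrow.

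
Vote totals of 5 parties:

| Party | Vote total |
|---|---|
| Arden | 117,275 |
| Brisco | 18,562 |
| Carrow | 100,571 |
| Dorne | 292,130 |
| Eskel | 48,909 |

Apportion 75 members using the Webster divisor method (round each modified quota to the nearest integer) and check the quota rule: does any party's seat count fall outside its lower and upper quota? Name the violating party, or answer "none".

Standard quotas: Arden 15.232, Brisco 2.411, Carrow 13.062, Dorne 37.942, Eskel 6.352.
Webster allocation: Arden 15, Brisco 2, Carrow 13, Dorne 39, Eskel 6.
Dorne has quota 37.942 (lower 37, upper 38) but receives 39 — outside the quota interval.

Dorne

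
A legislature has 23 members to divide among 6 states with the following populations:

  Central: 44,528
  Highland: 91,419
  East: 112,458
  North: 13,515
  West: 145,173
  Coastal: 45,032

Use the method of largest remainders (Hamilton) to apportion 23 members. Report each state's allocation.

Standard divisor: 452125 ÷ 23 ≈ 19657.609.
Standard quotas: Central 2.2652, Highland 4.6506, East 5.7208, North 0.6875, West 7.3851, Coastal 2.2908.
Lower quotas: Central 2, Highland 4, East 5, North 0, West 7, Coastal 2 (sum 20, leaving 3 seats).
Remainders in descending order: East 0.7208, North 0.6875, Highland 0.6506, West 0.3851, Coastal 0.2908, Central 0.2652.
The surplus seats go to East, North, Highland.

Central 2; Highland 5; East 6; North 1; West 7; Coastal 2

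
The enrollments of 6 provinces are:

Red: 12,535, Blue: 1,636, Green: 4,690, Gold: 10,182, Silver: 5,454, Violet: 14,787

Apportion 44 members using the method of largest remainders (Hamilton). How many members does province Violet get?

The standard divisor is 49284/44 ≈ 1120.091.
Standard quotas: Red 11.1911, Blue 1.4606, Green 4.1872, Gold 9.0903, Silver 4.8692, Violet 13.2016.
Lower quotas: Red 11, Blue 1, Green 4, Gold 9, Silver 4, Violet 13 (sum 42, leaving 2 seats).
Remainders in descending order: Silver 0.8692, Blue 0.4606, Violet 0.2016, Red 0.1911, Green 0.1872, Gold 0.0903.
The surplus seats go to Silver, Blue.
Violet receives 13.

13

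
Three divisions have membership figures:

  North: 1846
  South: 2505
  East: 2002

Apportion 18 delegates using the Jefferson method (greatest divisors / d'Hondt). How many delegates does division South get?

Standard divisor 6353/18 ≈ 352.944; standard quotas: North 5.230, South 7.097, East 5.672.
Rounding down gives 5, 7, 5 = 17 seats, so the divisor must be adjusted.
With modified divisor 320: modified quotas North 5.769, South 7.828, East 6.256.
Rounding down: North 5, South 7, East 6 (total 18).
South receives 7.

7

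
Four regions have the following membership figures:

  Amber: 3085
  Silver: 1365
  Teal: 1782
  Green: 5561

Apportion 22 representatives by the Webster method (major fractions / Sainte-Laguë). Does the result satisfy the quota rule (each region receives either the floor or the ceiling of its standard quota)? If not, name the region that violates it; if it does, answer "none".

none

Standard quotas: Amber 5.755, Silver 2.546, Teal 3.324, Green 10.374.
Webster allocation: Amber 6, Silver 3, Teal 3, Green 10.
Every allocation lies between the lower and upper quota.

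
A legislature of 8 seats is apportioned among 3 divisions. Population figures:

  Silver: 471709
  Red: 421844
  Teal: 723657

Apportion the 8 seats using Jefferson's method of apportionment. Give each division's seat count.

Silver: 2; Red: 2; Teal: 4

Standard divisor 1617210/8 ≈ 202151.25; standard quotas: Silver 2.333, Red 2.087, Teal 3.580.
Rounding down gives 2, 2, 3 = 7 seats, so the divisor must be adjusted.
With modified divisor 169100: modified quotas Silver 2.790, Red 2.495, Teal 4.279.
Rounding down: Silver 2, Red 2, Teal 4 (total 8).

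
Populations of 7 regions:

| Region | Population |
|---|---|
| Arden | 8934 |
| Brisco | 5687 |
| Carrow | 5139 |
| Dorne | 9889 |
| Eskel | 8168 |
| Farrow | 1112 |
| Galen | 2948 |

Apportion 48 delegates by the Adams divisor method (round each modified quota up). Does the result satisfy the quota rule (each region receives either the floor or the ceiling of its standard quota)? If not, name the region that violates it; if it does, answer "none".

none

Standard quotas: Arden 10.240, Brisco 6.519, Carrow 5.890, Dorne 11.335, Eskel 9.362, Farrow 1.275, Galen 3.379.
Adams allocation: Arden 10, Brisco 6, Carrow 6, Dorne 11, Eskel 9, Farrow 2, Galen 4.
Every allocation lies between the lower and upper quota.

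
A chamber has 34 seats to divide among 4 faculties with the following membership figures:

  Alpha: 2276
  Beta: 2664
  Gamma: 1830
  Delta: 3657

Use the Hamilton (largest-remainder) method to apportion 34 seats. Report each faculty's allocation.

Alpha 7, Beta 9, Gamma 6, Delta 12

Total 10427; standard divisor 10427/34 ≈ 306.676.
Standard quotas: Alpha 7.422, Beta 8.687, Gamma 5.967, Delta 11.925.
Lower quotas: Alpha 7, Beta 8, Gamma 5, Delta 11 (sum 31, leaving 3 seats).
Remainders in descending order: Gamma 0.967, Delta 0.925, Beta 0.687, Alpha 0.422.
Largest remainders: Gamma, Delta, Beta receive the extra seats.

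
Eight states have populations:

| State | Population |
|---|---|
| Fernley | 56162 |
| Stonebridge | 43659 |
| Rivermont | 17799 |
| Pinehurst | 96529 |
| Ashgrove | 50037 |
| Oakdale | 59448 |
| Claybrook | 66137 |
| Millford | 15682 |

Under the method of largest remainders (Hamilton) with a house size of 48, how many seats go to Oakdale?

Standard divisor: 405453 ÷ 48 ≈ 8446.938.
Standard quotas: Fernley 6.6488, Stonebridge 5.1686, Rivermont 2.1072, Pinehurst 11.4277, Ashgrove 5.9237, Oakdale 7.0378, Claybrook 7.8297, Millford 1.8565.
Lower quotas: Fernley 6, Stonebridge 5, Rivermont 2, Pinehurst 11, Ashgrove 5, Oakdale 7, Claybrook 7, Millford 1 (sum 44, leaving 4 seats).
Remainders in descending order: Ashgrove 0.9237, Millford 0.8565, Claybrook 0.8297, Fernley 0.6488, Pinehurst 0.4277, Stonebridge 0.1686, Rivermont 0.1072, Oakdale 0.0378.
The surplus seats go to Ashgrove, Millford, Claybrook, Fernley.
Oakdale receives 7.

7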